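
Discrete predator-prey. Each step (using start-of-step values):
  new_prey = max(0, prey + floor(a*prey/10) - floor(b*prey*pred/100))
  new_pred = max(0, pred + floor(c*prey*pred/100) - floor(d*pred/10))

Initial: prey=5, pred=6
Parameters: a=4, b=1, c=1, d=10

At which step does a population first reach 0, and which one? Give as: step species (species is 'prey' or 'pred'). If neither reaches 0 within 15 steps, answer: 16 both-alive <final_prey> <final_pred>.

Answer: 1 pred

Derivation:
Step 1: prey: 5+2-0=7; pred: 6+0-6=0
First extinction: pred at step 1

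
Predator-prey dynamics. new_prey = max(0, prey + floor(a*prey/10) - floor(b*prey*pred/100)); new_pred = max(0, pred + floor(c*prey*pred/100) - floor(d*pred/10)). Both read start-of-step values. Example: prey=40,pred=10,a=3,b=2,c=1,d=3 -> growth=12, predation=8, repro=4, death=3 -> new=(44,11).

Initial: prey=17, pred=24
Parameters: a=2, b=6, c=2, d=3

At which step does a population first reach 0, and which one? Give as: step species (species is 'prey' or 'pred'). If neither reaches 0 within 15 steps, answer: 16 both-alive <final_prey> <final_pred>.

Step 1: prey: 17+3-24=0; pred: 24+8-7=25
First extinction: prey at step 1

Answer: 1 prey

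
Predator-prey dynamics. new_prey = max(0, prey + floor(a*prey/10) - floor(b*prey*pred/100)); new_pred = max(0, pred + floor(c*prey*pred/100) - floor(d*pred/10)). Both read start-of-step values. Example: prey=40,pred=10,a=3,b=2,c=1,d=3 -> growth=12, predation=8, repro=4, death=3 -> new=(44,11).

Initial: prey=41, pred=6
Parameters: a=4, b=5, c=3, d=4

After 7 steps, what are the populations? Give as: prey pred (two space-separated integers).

Answer: 0 9

Derivation:
Step 1: prey: 41+16-12=45; pred: 6+7-2=11
Step 2: prey: 45+18-24=39; pred: 11+14-4=21
Step 3: prey: 39+15-40=14; pred: 21+24-8=37
Step 4: prey: 14+5-25=0; pred: 37+15-14=38
Step 5: prey: 0+0-0=0; pred: 38+0-15=23
Step 6: prey: 0+0-0=0; pred: 23+0-9=14
Step 7: prey: 0+0-0=0; pred: 14+0-5=9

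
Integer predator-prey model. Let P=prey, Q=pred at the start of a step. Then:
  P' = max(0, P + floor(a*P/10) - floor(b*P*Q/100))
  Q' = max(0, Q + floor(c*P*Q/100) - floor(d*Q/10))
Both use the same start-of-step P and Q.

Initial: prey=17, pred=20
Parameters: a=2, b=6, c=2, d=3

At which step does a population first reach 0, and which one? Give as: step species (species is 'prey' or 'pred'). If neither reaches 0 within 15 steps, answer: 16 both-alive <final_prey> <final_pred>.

Step 1: prey: 17+3-20=0; pred: 20+6-6=20
First extinction: prey at step 1

Answer: 1 prey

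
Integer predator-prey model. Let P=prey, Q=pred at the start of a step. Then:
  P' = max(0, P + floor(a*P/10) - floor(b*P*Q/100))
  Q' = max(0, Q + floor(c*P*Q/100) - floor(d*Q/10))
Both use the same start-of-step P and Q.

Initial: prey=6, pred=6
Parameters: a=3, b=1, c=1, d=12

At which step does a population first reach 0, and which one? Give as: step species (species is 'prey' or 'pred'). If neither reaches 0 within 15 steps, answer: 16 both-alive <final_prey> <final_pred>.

Step 1: prey: 6+1-0=7; pred: 6+0-7=0
First extinction: pred at step 1

Answer: 1 pred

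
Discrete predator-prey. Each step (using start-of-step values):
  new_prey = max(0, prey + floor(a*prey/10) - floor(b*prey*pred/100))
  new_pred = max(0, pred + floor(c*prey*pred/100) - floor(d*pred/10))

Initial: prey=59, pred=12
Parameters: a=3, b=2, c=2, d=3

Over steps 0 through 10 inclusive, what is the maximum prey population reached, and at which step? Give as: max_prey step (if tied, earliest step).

Step 1: prey: 59+17-14=62; pred: 12+14-3=23
Step 2: prey: 62+18-28=52; pred: 23+28-6=45
Step 3: prey: 52+15-46=21; pred: 45+46-13=78
Step 4: prey: 21+6-32=0; pred: 78+32-23=87
Step 5: prey: 0+0-0=0; pred: 87+0-26=61
Step 6: prey: 0+0-0=0; pred: 61+0-18=43
Step 7: prey: 0+0-0=0; pred: 43+0-12=31
Step 8: prey: 0+0-0=0; pred: 31+0-9=22
Step 9: prey: 0+0-0=0; pred: 22+0-6=16
Step 10: prey: 0+0-0=0; pred: 16+0-4=12
Max prey = 62 at step 1

Answer: 62 1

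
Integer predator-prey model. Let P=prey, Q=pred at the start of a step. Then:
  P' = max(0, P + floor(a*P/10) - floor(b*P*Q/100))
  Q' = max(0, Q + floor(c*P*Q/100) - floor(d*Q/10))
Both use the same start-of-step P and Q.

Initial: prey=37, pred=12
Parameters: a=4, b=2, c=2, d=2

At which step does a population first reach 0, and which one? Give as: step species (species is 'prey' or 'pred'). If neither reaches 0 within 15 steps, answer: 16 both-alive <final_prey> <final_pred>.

Step 1: prey: 37+14-8=43; pred: 12+8-2=18
Step 2: prey: 43+17-15=45; pred: 18+15-3=30
Step 3: prey: 45+18-27=36; pred: 30+27-6=51
Step 4: prey: 36+14-36=14; pred: 51+36-10=77
Step 5: prey: 14+5-21=0; pred: 77+21-15=83
First extinction: prey at step 5

Answer: 5 prey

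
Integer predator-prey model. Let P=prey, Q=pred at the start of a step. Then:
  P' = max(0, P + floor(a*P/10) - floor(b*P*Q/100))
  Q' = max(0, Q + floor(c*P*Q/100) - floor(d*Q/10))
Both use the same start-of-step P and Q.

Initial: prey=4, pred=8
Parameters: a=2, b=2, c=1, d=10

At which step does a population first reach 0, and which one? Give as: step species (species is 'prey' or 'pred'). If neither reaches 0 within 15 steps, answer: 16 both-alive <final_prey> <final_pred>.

Answer: 1 pred

Derivation:
Step 1: prey: 4+0-0=4; pred: 8+0-8=0
First extinction: pred at step 1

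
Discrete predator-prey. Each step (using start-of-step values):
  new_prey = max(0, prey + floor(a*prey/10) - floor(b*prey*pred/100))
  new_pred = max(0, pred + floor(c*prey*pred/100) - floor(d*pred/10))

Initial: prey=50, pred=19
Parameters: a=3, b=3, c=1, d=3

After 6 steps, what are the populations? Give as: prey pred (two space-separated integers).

Step 1: prey: 50+15-28=37; pred: 19+9-5=23
Step 2: prey: 37+11-25=23; pred: 23+8-6=25
Step 3: prey: 23+6-17=12; pred: 25+5-7=23
Step 4: prey: 12+3-8=7; pred: 23+2-6=19
Step 5: prey: 7+2-3=6; pred: 19+1-5=15
Step 6: prey: 6+1-2=5; pred: 15+0-4=11

Answer: 5 11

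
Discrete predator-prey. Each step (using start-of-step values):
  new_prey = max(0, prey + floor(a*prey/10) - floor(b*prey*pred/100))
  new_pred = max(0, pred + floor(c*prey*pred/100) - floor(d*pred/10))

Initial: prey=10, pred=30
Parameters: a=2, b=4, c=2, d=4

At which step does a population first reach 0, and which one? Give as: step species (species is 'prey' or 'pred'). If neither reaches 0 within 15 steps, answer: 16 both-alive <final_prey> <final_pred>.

Step 1: prey: 10+2-12=0; pred: 30+6-12=24
First extinction: prey at step 1

Answer: 1 prey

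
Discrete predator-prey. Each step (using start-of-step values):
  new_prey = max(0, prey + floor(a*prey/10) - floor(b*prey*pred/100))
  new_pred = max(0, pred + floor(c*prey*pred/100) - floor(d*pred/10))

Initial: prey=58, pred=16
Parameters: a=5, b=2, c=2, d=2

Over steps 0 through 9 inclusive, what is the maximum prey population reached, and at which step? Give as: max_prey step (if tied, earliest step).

Step 1: prey: 58+29-18=69; pred: 16+18-3=31
Step 2: prey: 69+34-42=61; pred: 31+42-6=67
Step 3: prey: 61+30-81=10; pred: 67+81-13=135
Step 4: prey: 10+5-27=0; pred: 135+27-27=135
Step 5: prey: 0+0-0=0; pred: 135+0-27=108
Step 6: prey: 0+0-0=0; pred: 108+0-21=87
Step 7: prey: 0+0-0=0; pred: 87+0-17=70
Step 8: prey: 0+0-0=0; pred: 70+0-14=56
Step 9: prey: 0+0-0=0; pred: 56+0-11=45
Max prey = 69 at step 1

Answer: 69 1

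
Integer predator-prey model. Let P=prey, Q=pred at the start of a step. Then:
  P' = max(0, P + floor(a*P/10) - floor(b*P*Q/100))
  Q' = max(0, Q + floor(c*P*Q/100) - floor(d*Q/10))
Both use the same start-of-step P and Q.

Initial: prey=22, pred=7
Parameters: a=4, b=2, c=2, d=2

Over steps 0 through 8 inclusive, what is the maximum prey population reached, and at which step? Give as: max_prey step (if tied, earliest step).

Answer: 41 4

Derivation:
Step 1: prey: 22+8-3=27; pred: 7+3-1=9
Step 2: prey: 27+10-4=33; pred: 9+4-1=12
Step 3: prey: 33+13-7=39; pred: 12+7-2=17
Step 4: prey: 39+15-13=41; pred: 17+13-3=27
Step 5: prey: 41+16-22=35; pred: 27+22-5=44
Step 6: prey: 35+14-30=19; pred: 44+30-8=66
Step 7: prey: 19+7-25=1; pred: 66+25-13=78
Step 8: prey: 1+0-1=0; pred: 78+1-15=64
Max prey = 41 at step 4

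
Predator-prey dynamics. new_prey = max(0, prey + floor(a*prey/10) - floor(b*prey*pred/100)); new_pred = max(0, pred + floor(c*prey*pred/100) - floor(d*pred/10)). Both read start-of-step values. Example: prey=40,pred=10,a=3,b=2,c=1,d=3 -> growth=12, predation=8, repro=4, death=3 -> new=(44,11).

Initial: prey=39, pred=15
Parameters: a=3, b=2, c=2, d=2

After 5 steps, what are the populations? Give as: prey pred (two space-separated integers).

Step 1: prey: 39+11-11=39; pred: 15+11-3=23
Step 2: prey: 39+11-17=33; pred: 23+17-4=36
Step 3: prey: 33+9-23=19; pred: 36+23-7=52
Step 4: prey: 19+5-19=5; pred: 52+19-10=61
Step 5: prey: 5+1-6=0; pred: 61+6-12=55

Answer: 0 55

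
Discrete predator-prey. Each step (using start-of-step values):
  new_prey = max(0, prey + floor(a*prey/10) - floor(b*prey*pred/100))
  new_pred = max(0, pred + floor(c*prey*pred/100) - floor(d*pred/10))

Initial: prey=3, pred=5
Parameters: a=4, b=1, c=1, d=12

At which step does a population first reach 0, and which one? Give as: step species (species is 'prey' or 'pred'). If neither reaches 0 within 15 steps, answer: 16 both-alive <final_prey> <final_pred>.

Answer: 1 pred

Derivation:
Step 1: prey: 3+1-0=4; pred: 5+0-6=0
First extinction: pred at step 1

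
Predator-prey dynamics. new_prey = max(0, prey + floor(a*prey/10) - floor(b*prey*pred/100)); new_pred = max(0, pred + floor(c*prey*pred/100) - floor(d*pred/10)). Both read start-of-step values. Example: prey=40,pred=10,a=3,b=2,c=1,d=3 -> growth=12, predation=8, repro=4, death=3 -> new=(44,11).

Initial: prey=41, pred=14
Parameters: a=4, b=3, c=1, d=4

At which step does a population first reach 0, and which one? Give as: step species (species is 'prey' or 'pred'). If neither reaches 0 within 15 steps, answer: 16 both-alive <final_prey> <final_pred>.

Answer: 16 both-alive 40 14

Derivation:
Step 1: prey: 41+16-17=40; pred: 14+5-5=14
Step 2: prey: 40+16-16=40; pred: 14+5-5=14
Steps 3-15: state stable at prey=40, pred=14 (no change)
No extinction within 15 steps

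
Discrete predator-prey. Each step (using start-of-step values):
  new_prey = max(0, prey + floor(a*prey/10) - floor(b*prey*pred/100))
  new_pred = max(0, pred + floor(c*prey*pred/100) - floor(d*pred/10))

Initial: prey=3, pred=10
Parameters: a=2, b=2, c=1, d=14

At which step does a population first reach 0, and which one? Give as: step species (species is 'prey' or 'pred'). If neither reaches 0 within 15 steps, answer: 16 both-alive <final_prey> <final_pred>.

Answer: 1 pred

Derivation:
Step 1: prey: 3+0-0=3; pred: 10+0-14=0
First extinction: pred at step 1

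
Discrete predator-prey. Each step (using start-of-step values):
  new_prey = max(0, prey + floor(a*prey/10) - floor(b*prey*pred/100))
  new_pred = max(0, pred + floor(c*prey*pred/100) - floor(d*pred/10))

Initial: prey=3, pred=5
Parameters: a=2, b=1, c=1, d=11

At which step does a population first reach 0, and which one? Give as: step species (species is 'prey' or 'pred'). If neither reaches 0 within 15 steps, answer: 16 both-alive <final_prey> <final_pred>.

Answer: 1 pred

Derivation:
Step 1: prey: 3+0-0=3; pred: 5+0-5=0
First extinction: pred at step 1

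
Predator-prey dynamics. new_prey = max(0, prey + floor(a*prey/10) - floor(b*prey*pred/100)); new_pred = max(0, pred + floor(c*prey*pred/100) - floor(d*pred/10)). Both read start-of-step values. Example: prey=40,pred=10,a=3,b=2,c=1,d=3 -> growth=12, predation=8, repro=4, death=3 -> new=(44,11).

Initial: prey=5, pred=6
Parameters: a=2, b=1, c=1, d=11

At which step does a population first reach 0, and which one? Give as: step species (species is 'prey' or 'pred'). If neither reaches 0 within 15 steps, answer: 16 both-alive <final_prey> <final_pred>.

Answer: 1 pred

Derivation:
Step 1: prey: 5+1-0=6; pred: 6+0-6=0
First extinction: pred at step 1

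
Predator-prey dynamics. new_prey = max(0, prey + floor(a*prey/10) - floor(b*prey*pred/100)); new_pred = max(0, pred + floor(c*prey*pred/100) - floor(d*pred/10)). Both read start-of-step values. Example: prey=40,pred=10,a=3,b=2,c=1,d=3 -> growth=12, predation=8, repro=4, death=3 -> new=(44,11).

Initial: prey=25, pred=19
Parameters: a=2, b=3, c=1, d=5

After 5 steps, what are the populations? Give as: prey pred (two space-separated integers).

Answer: 13 2

Derivation:
Step 1: prey: 25+5-14=16; pred: 19+4-9=14
Step 2: prey: 16+3-6=13; pred: 14+2-7=9
Step 3: prey: 13+2-3=12; pred: 9+1-4=6
Step 4: prey: 12+2-2=12; pred: 6+0-3=3
Step 5: prey: 12+2-1=13; pred: 3+0-1=2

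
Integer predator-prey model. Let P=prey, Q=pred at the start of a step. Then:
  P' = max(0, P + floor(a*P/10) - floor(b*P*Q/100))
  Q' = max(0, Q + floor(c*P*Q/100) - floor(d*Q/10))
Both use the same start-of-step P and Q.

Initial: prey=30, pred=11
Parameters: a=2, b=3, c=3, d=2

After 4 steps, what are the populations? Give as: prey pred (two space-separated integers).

Answer: 0 39

Derivation:
Step 1: prey: 30+6-9=27; pred: 11+9-2=18
Step 2: prey: 27+5-14=18; pred: 18+14-3=29
Step 3: prey: 18+3-15=6; pred: 29+15-5=39
Step 4: prey: 6+1-7=0; pred: 39+7-7=39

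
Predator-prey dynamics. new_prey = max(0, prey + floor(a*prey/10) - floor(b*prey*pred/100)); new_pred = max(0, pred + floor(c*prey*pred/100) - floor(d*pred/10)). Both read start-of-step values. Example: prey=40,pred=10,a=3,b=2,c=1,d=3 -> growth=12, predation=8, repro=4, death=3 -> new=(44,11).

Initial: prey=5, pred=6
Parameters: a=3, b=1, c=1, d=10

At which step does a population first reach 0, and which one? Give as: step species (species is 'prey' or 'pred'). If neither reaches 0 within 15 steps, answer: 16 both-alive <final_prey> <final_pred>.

Step 1: prey: 5+1-0=6; pred: 6+0-6=0
First extinction: pred at step 1

Answer: 1 pred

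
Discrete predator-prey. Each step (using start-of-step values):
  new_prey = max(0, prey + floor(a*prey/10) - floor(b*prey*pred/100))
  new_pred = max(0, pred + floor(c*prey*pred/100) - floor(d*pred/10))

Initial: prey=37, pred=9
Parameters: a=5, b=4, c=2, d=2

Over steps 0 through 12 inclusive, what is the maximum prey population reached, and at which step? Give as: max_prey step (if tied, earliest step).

Step 1: prey: 37+18-13=42; pred: 9+6-1=14
Step 2: prey: 42+21-23=40; pred: 14+11-2=23
Step 3: prey: 40+20-36=24; pred: 23+18-4=37
Step 4: prey: 24+12-35=1; pred: 37+17-7=47
Step 5: prey: 1+0-1=0; pred: 47+0-9=38
Step 6: prey: 0+0-0=0; pred: 38+0-7=31
Step 7: prey: 0+0-0=0; pred: 31+0-6=25
Step 8: prey: 0+0-0=0; pred: 25+0-5=20
Step 9: prey: 0+0-0=0; pred: 20+0-4=16
Step 10: prey: 0+0-0=0; pred: 16+0-3=13
Step 11: prey: 0+0-0=0; pred: 13+0-2=11
Step 12: prey: 0+0-0=0; pred: 11+0-2=9
Max prey = 42 at step 1

Answer: 42 1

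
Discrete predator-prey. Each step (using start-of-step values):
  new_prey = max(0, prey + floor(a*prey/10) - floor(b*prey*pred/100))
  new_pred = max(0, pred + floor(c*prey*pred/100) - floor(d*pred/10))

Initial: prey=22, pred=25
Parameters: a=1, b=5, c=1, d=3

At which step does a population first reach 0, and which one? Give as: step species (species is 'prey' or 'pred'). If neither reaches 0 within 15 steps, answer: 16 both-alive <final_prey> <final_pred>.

Step 1: prey: 22+2-27=0; pred: 25+5-7=23
First extinction: prey at step 1

Answer: 1 prey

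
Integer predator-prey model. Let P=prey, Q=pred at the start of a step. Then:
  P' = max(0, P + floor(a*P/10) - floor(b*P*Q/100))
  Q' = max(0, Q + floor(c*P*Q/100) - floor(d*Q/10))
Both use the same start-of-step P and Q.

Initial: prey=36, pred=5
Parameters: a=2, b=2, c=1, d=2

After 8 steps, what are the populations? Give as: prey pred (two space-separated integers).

Step 1: prey: 36+7-3=40; pred: 5+1-1=5
Step 2: prey: 40+8-4=44; pred: 5+2-1=6
Step 3: prey: 44+8-5=47; pred: 6+2-1=7
Step 4: prey: 47+9-6=50; pred: 7+3-1=9
Step 5: prey: 50+10-9=51; pred: 9+4-1=12
Step 6: prey: 51+10-12=49; pred: 12+6-2=16
Step 7: prey: 49+9-15=43; pred: 16+7-3=20
Step 8: prey: 43+8-17=34; pred: 20+8-4=24

Answer: 34 24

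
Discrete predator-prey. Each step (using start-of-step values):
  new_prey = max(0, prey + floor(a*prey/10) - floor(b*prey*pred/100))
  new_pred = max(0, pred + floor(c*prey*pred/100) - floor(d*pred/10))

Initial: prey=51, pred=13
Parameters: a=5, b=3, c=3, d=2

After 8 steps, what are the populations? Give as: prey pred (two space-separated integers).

Answer: 0 46

Derivation:
Step 1: prey: 51+25-19=57; pred: 13+19-2=30
Step 2: prey: 57+28-51=34; pred: 30+51-6=75
Step 3: prey: 34+17-76=0; pred: 75+76-15=136
Step 4: prey: 0+0-0=0; pred: 136+0-27=109
Step 5: prey: 0+0-0=0; pred: 109+0-21=88
Step 6: prey: 0+0-0=0; pred: 88+0-17=71
Step 7: prey: 0+0-0=0; pred: 71+0-14=57
Step 8: prey: 0+0-0=0; pred: 57+0-11=46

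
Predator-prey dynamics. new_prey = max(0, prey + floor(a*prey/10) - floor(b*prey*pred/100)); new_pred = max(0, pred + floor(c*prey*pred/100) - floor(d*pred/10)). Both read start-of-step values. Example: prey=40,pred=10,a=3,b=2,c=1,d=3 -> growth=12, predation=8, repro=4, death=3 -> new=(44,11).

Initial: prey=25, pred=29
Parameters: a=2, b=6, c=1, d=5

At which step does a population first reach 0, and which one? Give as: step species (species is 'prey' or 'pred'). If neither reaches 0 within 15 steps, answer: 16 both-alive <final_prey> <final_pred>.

Step 1: prey: 25+5-43=0; pred: 29+7-14=22
First extinction: prey at step 1

Answer: 1 prey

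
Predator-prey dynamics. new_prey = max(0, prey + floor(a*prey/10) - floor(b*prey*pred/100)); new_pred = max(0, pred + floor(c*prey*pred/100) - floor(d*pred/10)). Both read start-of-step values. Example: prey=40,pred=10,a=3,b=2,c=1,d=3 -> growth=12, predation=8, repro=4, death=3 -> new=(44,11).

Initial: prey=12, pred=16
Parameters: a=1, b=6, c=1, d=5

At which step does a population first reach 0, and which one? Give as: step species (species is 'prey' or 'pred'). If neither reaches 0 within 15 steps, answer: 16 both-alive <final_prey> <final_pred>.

Answer: 16 both-alive 1 1

Derivation:
Step 1: prey: 12+1-11=2; pred: 16+1-8=9
Step 2: prey: 2+0-1=1; pred: 9+0-4=5
Step 3: prey: 1+0-0=1; pred: 5+0-2=3
Step 4: prey: 1+0-0=1; pred: 3+0-1=2
Step 5: prey: 1+0-0=1; pred: 2+0-1=1
Step 6: prey: 1+0-0=1; pred: 1+0-0=1
Steps 7-15: state stable at prey=1, pred=1 (no change)
No extinction within 15 steps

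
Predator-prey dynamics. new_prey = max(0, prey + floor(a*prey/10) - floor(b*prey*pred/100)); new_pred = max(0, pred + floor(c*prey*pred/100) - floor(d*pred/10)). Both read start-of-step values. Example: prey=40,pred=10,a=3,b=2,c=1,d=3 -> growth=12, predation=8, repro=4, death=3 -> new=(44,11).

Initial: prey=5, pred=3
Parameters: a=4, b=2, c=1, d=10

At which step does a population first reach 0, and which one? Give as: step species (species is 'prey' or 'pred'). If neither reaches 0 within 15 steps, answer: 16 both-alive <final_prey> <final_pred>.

Answer: 1 pred

Derivation:
Step 1: prey: 5+2-0=7; pred: 3+0-3=0
First extinction: pred at step 1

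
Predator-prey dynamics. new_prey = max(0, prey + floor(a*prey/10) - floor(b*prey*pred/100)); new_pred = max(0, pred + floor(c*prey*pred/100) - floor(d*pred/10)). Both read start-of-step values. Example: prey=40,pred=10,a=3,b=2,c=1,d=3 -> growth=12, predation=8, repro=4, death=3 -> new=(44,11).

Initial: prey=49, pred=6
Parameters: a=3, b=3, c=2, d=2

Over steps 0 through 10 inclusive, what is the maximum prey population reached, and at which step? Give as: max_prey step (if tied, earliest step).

Answer: 55 1

Derivation:
Step 1: prey: 49+14-8=55; pred: 6+5-1=10
Step 2: prey: 55+16-16=55; pred: 10+11-2=19
Step 3: prey: 55+16-31=40; pred: 19+20-3=36
Step 4: prey: 40+12-43=9; pred: 36+28-7=57
Step 5: prey: 9+2-15=0; pred: 57+10-11=56
Step 6: prey: 0+0-0=0; pred: 56+0-11=45
Step 7: prey: 0+0-0=0; pred: 45+0-9=36
Step 8: prey: 0+0-0=0; pred: 36+0-7=29
Step 9: prey: 0+0-0=0; pred: 29+0-5=24
Step 10: prey: 0+0-0=0; pred: 24+0-4=20
Max prey = 55 at step 1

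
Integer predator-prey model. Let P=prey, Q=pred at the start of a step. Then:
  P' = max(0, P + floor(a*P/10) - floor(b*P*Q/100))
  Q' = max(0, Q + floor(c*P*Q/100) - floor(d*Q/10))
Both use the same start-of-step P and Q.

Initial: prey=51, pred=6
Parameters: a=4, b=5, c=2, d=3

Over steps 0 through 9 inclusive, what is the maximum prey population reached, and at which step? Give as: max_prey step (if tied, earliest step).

Step 1: prey: 51+20-15=56; pred: 6+6-1=11
Step 2: prey: 56+22-30=48; pred: 11+12-3=20
Step 3: prey: 48+19-48=19; pred: 20+19-6=33
Step 4: prey: 19+7-31=0; pred: 33+12-9=36
Step 5: prey: 0+0-0=0; pred: 36+0-10=26
Step 6: prey: 0+0-0=0; pred: 26+0-7=19
Step 7: prey: 0+0-0=0; pred: 19+0-5=14
Step 8: prey: 0+0-0=0; pred: 14+0-4=10
Step 9: prey: 0+0-0=0; pred: 10+0-3=7
Max prey = 56 at step 1

Answer: 56 1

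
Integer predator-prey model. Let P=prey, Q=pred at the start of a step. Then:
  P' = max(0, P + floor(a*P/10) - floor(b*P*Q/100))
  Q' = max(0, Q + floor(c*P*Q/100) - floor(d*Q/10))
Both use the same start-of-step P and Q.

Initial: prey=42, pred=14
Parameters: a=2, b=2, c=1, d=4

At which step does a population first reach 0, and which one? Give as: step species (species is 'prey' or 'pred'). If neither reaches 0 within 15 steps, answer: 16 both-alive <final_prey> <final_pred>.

Step 1: prey: 42+8-11=39; pred: 14+5-5=14
Step 2: prey: 39+7-10=36; pred: 14+5-5=14
Step 3: prey: 36+7-10=33; pred: 14+5-5=14
Step 4: prey: 33+6-9=30; pred: 14+4-5=13
Step 5: prey: 30+6-7=29; pred: 13+3-5=11
Step 6: prey: 29+5-6=28; pred: 11+3-4=10
Step 7: prey: 28+5-5=28; pred: 10+2-4=8
Step 8: prey: 28+5-4=29; pred: 8+2-3=7
Step 9: prey: 29+5-4=30; pred: 7+2-2=7
Step 10: prey: 30+6-4=32; pred: 7+2-2=7
Step 11: prey: 32+6-4=34; pred: 7+2-2=7
Step 12: prey: 34+6-4=36; pred: 7+2-2=7
Step 13: prey: 36+7-5=38; pred: 7+2-2=7
Step 14: prey: 38+7-5=40; pred: 7+2-2=7
Step 15: prey: 40+8-5=43; pred: 7+2-2=7
No extinction within 15 steps

Answer: 16 both-alive 43 7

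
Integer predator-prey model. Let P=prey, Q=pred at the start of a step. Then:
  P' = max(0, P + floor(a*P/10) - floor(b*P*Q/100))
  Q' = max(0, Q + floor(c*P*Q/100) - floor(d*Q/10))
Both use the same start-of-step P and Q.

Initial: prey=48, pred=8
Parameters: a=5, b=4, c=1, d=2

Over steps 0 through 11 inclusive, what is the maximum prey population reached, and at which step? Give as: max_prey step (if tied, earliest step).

Answer: 63 2

Derivation:
Step 1: prey: 48+24-15=57; pred: 8+3-1=10
Step 2: prey: 57+28-22=63; pred: 10+5-2=13
Step 3: prey: 63+31-32=62; pred: 13+8-2=19
Step 4: prey: 62+31-47=46; pred: 19+11-3=27
Step 5: prey: 46+23-49=20; pred: 27+12-5=34
Step 6: prey: 20+10-27=3; pred: 34+6-6=34
Step 7: prey: 3+1-4=0; pred: 34+1-6=29
Step 8: prey: 0+0-0=0; pred: 29+0-5=24
Step 9: prey: 0+0-0=0; pred: 24+0-4=20
Step 10: prey: 0+0-0=0; pred: 20+0-4=16
Step 11: prey: 0+0-0=0; pred: 16+0-3=13
Max prey = 63 at step 2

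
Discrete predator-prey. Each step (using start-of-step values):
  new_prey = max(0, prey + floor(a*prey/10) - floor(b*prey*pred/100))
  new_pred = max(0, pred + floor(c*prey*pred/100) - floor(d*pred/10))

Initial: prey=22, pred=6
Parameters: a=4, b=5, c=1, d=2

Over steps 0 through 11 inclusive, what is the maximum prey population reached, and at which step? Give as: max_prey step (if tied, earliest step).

Answer: 41 7

Derivation:
Step 1: prey: 22+8-6=24; pred: 6+1-1=6
Step 2: prey: 24+9-7=26; pred: 6+1-1=6
Step 3: prey: 26+10-7=29; pred: 6+1-1=6
Step 4: prey: 29+11-8=32; pred: 6+1-1=6
Step 5: prey: 32+12-9=35; pred: 6+1-1=6
Step 6: prey: 35+14-10=39; pred: 6+2-1=7
Step 7: prey: 39+15-13=41; pred: 7+2-1=8
Step 8: prey: 41+16-16=41; pred: 8+3-1=10
Step 9: prey: 41+16-20=37; pred: 10+4-2=12
Step 10: prey: 37+14-22=29; pred: 12+4-2=14
Step 11: prey: 29+11-20=20; pred: 14+4-2=16
Max prey = 41 at step 7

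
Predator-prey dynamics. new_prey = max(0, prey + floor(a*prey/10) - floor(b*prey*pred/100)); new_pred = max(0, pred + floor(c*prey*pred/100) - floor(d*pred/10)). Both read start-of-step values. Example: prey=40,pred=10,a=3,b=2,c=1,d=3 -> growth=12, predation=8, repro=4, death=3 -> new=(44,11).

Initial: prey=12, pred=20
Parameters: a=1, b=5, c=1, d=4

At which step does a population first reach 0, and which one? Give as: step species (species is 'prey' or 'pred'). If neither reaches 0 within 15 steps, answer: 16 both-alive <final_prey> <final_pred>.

Step 1: prey: 12+1-12=1; pred: 20+2-8=14
Step 2: prey: 1+0-0=1; pred: 14+0-5=9
Step 3: prey: 1+0-0=1; pred: 9+0-3=6
Step 4: prey: 1+0-0=1; pred: 6+0-2=4
Step 5: prey: 1+0-0=1; pred: 4+0-1=3
Step 6: prey: 1+0-0=1; pred: 3+0-1=2
Step 7: prey: 1+0-0=1; pred: 2+0-0=2
Steps 8-15: state stable at prey=1, pred=2 (no change)
No extinction within 15 steps

Answer: 16 both-alive 1 2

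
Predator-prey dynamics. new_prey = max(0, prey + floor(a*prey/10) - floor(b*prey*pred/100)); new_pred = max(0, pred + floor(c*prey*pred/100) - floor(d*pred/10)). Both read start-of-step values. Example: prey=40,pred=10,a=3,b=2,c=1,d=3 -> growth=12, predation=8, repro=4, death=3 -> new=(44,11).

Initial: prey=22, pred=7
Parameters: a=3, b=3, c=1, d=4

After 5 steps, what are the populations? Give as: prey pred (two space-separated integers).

Answer: 44 4

Derivation:
Step 1: prey: 22+6-4=24; pred: 7+1-2=6
Step 2: prey: 24+7-4=27; pred: 6+1-2=5
Step 3: prey: 27+8-4=31; pred: 5+1-2=4
Step 4: prey: 31+9-3=37; pred: 4+1-1=4
Step 5: prey: 37+11-4=44; pred: 4+1-1=4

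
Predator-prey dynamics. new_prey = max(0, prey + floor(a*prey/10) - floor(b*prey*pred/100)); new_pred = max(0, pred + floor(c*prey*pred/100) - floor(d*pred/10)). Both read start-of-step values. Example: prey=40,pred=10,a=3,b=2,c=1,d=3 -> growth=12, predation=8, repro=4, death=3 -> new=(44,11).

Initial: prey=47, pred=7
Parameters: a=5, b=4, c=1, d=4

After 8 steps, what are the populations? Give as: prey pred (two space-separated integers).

Answer: 4 19

Derivation:
Step 1: prey: 47+23-13=57; pred: 7+3-2=8
Step 2: prey: 57+28-18=67; pred: 8+4-3=9
Step 3: prey: 67+33-24=76; pred: 9+6-3=12
Step 4: prey: 76+38-36=78; pred: 12+9-4=17
Step 5: prey: 78+39-53=64; pred: 17+13-6=24
Step 6: prey: 64+32-61=35; pred: 24+15-9=30
Step 7: prey: 35+17-42=10; pred: 30+10-12=28
Step 8: prey: 10+5-11=4; pred: 28+2-11=19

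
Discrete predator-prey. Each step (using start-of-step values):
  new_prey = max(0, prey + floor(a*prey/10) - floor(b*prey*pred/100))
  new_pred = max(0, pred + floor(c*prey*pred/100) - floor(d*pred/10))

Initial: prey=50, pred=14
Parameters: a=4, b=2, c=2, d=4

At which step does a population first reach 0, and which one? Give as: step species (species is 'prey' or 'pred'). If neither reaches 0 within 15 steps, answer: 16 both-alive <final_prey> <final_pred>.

Answer: 5 prey

Derivation:
Step 1: prey: 50+20-14=56; pred: 14+14-5=23
Step 2: prey: 56+22-25=53; pred: 23+25-9=39
Step 3: prey: 53+21-41=33; pred: 39+41-15=65
Step 4: prey: 33+13-42=4; pred: 65+42-26=81
Step 5: prey: 4+1-6=0; pred: 81+6-32=55
First extinction: prey at step 5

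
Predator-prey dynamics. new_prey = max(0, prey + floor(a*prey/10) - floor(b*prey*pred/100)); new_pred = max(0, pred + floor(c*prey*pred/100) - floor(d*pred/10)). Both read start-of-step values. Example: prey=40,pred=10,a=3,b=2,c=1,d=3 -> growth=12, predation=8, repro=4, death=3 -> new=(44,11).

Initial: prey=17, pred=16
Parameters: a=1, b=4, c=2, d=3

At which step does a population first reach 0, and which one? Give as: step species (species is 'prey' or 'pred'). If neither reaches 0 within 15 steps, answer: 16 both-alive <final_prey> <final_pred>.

Answer: 16 both-alive 2 3

Derivation:
Step 1: prey: 17+1-10=8; pred: 16+5-4=17
Step 2: prey: 8+0-5=3; pred: 17+2-5=14
Step 3: prey: 3+0-1=2; pred: 14+0-4=10
Step 4: prey: 2+0-0=2; pred: 10+0-3=7
Step 5: prey: 2+0-0=2; pred: 7+0-2=5
Step 6: prey: 2+0-0=2; pred: 5+0-1=4
Step 7: prey: 2+0-0=2; pred: 4+0-1=3
Step 8: prey: 2+0-0=2; pred: 3+0-0=3
Steps 9-15: state stable at prey=2, pred=3 (no change)
No extinction within 15 steps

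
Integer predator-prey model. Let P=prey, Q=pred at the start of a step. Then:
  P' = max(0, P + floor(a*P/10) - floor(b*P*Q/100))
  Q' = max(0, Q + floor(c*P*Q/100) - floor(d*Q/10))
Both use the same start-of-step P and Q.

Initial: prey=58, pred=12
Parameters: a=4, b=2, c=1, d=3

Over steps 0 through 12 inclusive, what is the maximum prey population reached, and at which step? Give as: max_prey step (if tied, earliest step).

Step 1: prey: 58+23-13=68; pred: 12+6-3=15
Step 2: prey: 68+27-20=75; pred: 15+10-4=21
Step 3: prey: 75+30-31=74; pred: 21+15-6=30
Step 4: prey: 74+29-44=59; pred: 30+22-9=43
Step 5: prey: 59+23-50=32; pred: 43+25-12=56
Step 6: prey: 32+12-35=9; pred: 56+17-16=57
Step 7: prey: 9+3-10=2; pred: 57+5-17=45
Step 8: prey: 2+0-1=1; pred: 45+0-13=32
Step 9: prey: 1+0-0=1; pred: 32+0-9=23
Step 10: prey: 1+0-0=1; pred: 23+0-6=17
Step 11: prey: 1+0-0=1; pred: 17+0-5=12
Step 12: prey: 1+0-0=1; pred: 12+0-3=9
Max prey = 75 at step 2

Answer: 75 2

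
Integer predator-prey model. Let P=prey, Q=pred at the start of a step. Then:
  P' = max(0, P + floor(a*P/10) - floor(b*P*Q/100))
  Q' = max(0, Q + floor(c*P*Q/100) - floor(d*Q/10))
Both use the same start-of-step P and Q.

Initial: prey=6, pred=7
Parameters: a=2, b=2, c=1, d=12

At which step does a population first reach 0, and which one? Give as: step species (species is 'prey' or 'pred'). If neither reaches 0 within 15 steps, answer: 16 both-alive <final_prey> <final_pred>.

Step 1: prey: 6+1-0=7; pred: 7+0-8=0
First extinction: pred at step 1

Answer: 1 pred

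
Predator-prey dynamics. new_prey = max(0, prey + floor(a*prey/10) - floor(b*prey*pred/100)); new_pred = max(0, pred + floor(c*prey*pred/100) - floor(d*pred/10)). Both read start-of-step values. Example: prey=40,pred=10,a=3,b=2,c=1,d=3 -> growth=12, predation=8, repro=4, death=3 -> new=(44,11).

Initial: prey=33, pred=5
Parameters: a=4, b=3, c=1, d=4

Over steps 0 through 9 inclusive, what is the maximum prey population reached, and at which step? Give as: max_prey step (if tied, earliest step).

Answer: 117 6

Derivation:
Step 1: prey: 33+13-4=42; pred: 5+1-2=4
Step 2: prey: 42+16-5=53; pred: 4+1-1=4
Step 3: prey: 53+21-6=68; pred: 4+2-1=5
Step 4: prey: 68+27-10=85; pred: 5+3-2=6
Step 5: prey: 85+34-15=104; pred: 6+5-2=9
Step 6: prey: 104+41-28=117; pred: 9+9-3=15
Step 7: prey: 117+46-52=111; pred: 15+17-6=26
Step 8: prey: 111+44-86=69; pred: 26+28-10=44
Step 9: prey: 69+27-91=5; pred: 44+30-17=57
Max prey = 117 at step 6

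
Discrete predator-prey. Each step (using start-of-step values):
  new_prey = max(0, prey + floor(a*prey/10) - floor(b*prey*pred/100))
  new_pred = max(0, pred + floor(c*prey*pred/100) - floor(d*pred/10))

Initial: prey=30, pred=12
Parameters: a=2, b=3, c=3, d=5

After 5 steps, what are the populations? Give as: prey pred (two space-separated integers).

Answer: 5 12

Derivation:
Step 1: prey: 30+6-10=26; pred: 12+10-6=16
Step 2: prey: 26+5-12=19; pred: 16+12-8=20
Step 3: prey: 19+3-11=11; pred: 20+11-10=21
Step 4: prey: 11+2-6=7; pred: 21+6-10=17
Step 5: prey: 7+1-3=5; pred: 17+3-8=12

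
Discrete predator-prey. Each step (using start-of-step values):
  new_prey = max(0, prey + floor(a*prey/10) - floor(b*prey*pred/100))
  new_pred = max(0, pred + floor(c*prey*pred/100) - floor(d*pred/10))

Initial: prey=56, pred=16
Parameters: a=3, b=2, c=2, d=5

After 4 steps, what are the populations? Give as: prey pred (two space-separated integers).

Step 1: prey: 56+16-17=55; pred: 16+17-8=25
Step 2: prey: 55+16-27=44; pred: 25+27-12=40
Step 3: prey: 44+13-35=22; pred: 40+35-20=55
Step 4: prey: 22+6-24=4; pred: 55+24-27=52

Answer: 4 52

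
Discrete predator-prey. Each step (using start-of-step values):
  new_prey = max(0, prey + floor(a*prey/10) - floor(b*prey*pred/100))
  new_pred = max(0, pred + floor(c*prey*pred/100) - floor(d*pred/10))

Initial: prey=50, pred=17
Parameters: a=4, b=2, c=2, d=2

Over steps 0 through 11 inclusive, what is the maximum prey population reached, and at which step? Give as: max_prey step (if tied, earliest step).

Step 1: prey: 50+20-17=53; pred: 17+17-3=31
Step 2: prey: 53+21-32=42; pred: 31+32-6=57
Step 3: prey: 42+16-47=11; pred: 57+47-11=93
Step 4: prey: 11+4-20=0; pred: 93+20-18=95
Step 5: prey: 0+0-0=0; pred: 95+0-19=76
Step 6: prey: 0+0-0=0; pred: 76+0-15=61
Step 7: prey: 0+0-0=0; pred: 61+0-12=49
Step 8: prey: 0+0-0=0; pred: 49+0-9=40
Step 9: prey: 0+0-0=0; pred: 40+0-8=32
Step 10: prey: 0+0-0=0; pred: 32+0-6=26
Step 11: prey: 0+0-0=0; pred: 26+0-5=21
Max prey = 53 at step 1

Answer: 53 1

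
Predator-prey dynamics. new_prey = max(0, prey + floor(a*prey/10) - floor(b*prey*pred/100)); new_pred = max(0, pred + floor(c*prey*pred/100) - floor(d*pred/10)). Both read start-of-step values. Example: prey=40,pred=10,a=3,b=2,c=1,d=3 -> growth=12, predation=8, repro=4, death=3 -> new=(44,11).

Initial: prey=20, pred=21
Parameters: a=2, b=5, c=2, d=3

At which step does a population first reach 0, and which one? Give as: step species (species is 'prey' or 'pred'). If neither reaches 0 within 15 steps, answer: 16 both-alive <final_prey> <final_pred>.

Answer: 2 prey

Derivation:
Step 1: prey: 20+4-21=3; pred: 21+8-6=23
Step 2: prey: 3+0-3=0; pred: 23+1-6=18
First extinction: prey at step 2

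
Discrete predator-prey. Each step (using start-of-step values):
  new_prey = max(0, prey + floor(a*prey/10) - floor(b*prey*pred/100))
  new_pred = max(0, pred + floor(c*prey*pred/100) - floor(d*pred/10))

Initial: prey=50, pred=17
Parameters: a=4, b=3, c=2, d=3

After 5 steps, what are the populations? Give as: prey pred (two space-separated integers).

Step 1: prey: 50+20-25=45; pred: 17+17-5=29
Step 2: prey: 45+18-39=24; pred: 29+26-8=47
Step 3: prey: 24+9-33=0; pred: 47+22-14=55
Step 4: prey: 0+0-0=0; pred: 55+0-16=39
Step 5: prey: 0+0-0=0; pred: 39+0-11=28

Answer: 0 28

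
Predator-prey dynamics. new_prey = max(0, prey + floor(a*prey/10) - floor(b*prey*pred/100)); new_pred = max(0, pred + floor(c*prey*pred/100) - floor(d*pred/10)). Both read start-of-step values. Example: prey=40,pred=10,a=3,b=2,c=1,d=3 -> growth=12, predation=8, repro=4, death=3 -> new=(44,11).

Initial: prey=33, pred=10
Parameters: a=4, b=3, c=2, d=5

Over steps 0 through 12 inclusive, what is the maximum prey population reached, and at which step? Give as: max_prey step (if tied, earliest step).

Answer: 39 2

Derivation:
Step 1: prey: 33+13-9=37; pred: 10+6-5=11
Step 2: prey: 37+14-12=39; pred: 11+8-5=14
Step 3: prey: 39+15-16=38; pred: 14+10-7=17
Step 4: prey: 38+15-19=34; pred: 17+12-8=21
Step 5: prey: 34+13-21=26; pred: 21+14-10=25
Step 6: prey: 26+10-19=17; pred: 25+13-12=26
Step 7: prey: 17+6-13=10; pred: 26+8-13=21
Step 8: prey: 10+4-6=8; pred: 21+4-10=15
Step 9: prey: 8+3-3=8; pred: 15+2-7=10
Step 10: prey: 8+3-2=9; pred: 10+1-5=6
Step 11: prey: 9+3-1=11; pred: 6+1-3=4
Step 12: prey: 11+4-1=14; pred: 4+0-2=2
Max prey = 39 at step 2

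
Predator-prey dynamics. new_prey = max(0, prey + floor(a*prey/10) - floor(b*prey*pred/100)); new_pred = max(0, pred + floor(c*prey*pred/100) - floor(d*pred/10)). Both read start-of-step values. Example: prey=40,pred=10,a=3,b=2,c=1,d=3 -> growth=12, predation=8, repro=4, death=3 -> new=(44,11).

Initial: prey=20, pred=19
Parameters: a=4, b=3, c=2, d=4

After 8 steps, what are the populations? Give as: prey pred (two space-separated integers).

Answer: 17 5

Derivation:
Step 1: prey: 20+8-11=17; pred: 19+7-7=19
Step 2: prey: 17+6-9=14; pred: 19+6-7=18
Step 3: prey: 14+5-7=12; pred: 18+5-7=16
Step 4: prey: 12+4-5=11; pred: 16+3-6=13
Step 5: prey: 11+4-4=11; pred: 13+2-5=10
Step 6: prey: 11+4-3=12; pred: 10+2-4=8
Step 7: prey: 12+4-2=14; pred: 8+1-3=6
Step 8: prey: 14+5-2=17; pred: 6+1-2=5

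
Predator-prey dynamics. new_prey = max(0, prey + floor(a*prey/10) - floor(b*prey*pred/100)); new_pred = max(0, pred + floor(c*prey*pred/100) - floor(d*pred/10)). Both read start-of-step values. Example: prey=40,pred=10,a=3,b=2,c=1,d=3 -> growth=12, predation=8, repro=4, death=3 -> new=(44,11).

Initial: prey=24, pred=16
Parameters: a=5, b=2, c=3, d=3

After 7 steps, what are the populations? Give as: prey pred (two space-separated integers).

Step 1: prey: 24+12-7=29; pred: 16+11-4=23
Step 2: prey: 29+14-13=30; pred: 23+20-6=37
Step 3: prey: 30+15-22=23; pred: 37+33-11=59
Step 4: prey: 23+11-27=7; pred: 59+40-17=82
Step 5: prey: 7+3-11=0; pred: 82+17-24=75
Step 6: prey: 0+0-0=0; pred: 75+0-22=53
Step 7: prey: 0+0-0=0; pred: 53+0-15=38

Answer: 0 38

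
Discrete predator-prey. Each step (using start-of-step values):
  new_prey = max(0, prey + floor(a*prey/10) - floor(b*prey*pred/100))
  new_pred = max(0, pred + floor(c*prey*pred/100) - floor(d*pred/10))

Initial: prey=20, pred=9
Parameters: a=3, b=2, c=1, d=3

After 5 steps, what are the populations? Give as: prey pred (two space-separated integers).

Step 1: prey: 20+6-3=23; pred: 9+1-2=8
Step 2: prey: 23+6-3=26; pred: 8+1-2=7
Step 3: prey: 26+7-3=30; pred: 7+1-2=6
Step 4: prey: 30+9-3=36; pred: 6+1-1=6
Step 5: prey: 36+10-4=42; pred: 6+2-1=7

Answer: 42 7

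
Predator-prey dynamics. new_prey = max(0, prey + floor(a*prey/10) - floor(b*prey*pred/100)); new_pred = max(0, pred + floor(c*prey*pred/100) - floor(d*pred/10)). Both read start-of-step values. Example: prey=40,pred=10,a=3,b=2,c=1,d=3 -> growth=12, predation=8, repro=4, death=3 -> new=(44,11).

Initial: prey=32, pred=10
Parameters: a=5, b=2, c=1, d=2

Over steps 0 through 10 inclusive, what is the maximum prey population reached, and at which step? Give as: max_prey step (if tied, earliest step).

Answer: 76 4

Derivation:
Step 1: prey: 32+16-6=42; pred: 10+3-2=11
Step 2: prey: 42+21-9=54; pred: 11+4-2=13
Step 3: prey: 54+27-14=67; pred: 13+7-2=18
Step 4: prey: 67+33-24=76; pred: 18+12-3=27
Step 5: prey: 76+38-41=73; pred: 27+20-5=42
Step 6: prey: 73+36-61=48; pred: 42+30-8=64
Step 7: prey: 48+24-61=11; pred: 64+30-12=82
Step 8: prey: 11+5-18=0; pred: 82+9-16=75
Step 9: prey: 0+0-0=0; pred: 75+0-15=60
Step 10: prey: 0+0-0=0; pred: 60+0-12=48
Max prey = 76 at step 4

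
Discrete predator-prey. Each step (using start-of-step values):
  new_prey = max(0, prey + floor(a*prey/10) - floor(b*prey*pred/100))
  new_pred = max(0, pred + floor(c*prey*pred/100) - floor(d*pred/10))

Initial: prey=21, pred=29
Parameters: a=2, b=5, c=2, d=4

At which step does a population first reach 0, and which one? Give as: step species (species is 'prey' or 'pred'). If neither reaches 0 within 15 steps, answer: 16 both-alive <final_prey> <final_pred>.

Step 1: prey: 21+4-30=0; pred: 29+12-11=30
First extinction: prey at step 1

Answer: 1 prey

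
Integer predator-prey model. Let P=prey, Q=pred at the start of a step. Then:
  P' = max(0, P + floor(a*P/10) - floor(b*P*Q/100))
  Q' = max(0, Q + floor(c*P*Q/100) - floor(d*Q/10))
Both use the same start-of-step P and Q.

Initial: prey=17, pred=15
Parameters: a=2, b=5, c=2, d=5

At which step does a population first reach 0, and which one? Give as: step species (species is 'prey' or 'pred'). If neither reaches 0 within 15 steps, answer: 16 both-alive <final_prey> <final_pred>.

Step 1: prey: 17+3-12=8; pred: 15+5-7=13
Step 2: prey: 8+1-5=4; pred: 13+2-6=9
Step 3: prey: 4+0-1=3; pred: 9+0-4=5
Step 4: prey: 3+0-0=3; pred: 5+0-2=3
Step 5: prey: 3+0-0=3; pred: 3+0-1=2
Step 6: prey: 3+0-0=3; pred: 2+0-1=1
Step 7: prey: 3+0-0=3; pred: 1+0-0=1
Steps 8-15: state stable at prey=3, pred=1 (no change)
No extinction within 15 steps

Answer: 16 both-alive 3 1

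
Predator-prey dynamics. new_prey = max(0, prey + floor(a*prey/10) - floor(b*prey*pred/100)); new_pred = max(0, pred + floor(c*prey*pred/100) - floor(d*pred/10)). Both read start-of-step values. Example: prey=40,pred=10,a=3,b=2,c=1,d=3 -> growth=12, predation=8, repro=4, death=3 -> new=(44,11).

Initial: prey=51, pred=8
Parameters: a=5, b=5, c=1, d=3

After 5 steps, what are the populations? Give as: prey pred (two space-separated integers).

Answer: 23 19

Derivation:
Step 1: prey: 51+25-20=56; pred: 8+4-2=10
Step 2: prey: 56+28-28=56; pred: 10+5-3=12
Step 3: prey: 56+28-33=51; pred: 12+6-3=15
Step 4: prey: 51+25-38=38; pred: 15+7-4=18
Step 5: prey: 38+19-34=23; pred: 18+6-5=19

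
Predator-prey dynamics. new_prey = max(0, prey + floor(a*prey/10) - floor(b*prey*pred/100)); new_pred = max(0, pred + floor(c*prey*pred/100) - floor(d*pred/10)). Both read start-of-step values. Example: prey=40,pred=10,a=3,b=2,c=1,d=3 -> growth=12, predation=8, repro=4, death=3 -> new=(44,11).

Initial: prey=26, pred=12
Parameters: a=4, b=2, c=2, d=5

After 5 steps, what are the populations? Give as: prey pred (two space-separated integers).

Step 1: prey: 26+10-6=30; pred: 12+6-6=12
Step 2: prey: 30+12-7=35; pred: 12+7-6=13
Step 3: prey: 35+14-9=40; pred: 13+9-6=16
Step 4: prey: 40+16-12=44; pred: 16+12-8=20
Step 5: prey: 44+17-17=44; pred: 20+17-10=27

Answer: 44 27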